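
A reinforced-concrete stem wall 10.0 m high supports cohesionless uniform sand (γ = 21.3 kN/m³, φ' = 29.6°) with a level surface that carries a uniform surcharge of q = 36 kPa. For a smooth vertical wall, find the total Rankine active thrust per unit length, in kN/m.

K_a = tan²(45° − φ/2) = 0.3387.
Soil triangle: ½ K_a γ H² = 0.5×0.3387×21.3×10.0² = 360.8 kN/m.
Surcharge rectangle: K_a q H = 0.3387×36×10.0 = 121.9 kN/m.
Total = 360.8 + 121.9 = 482.7 kN/m.

483 kN/m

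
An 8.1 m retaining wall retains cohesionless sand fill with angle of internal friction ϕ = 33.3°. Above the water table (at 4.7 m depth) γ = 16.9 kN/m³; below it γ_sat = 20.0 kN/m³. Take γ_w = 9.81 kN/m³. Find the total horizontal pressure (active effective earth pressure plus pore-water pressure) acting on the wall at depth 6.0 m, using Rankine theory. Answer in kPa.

K_a = (1 − sin φ)/(1 + sin φ) = 0.2911.
γ' = 20.0 − 9.81 = 10.19 kN/m³.
Effective vertical stress at 6.0 m: σ'_v = 16.9×4.7 + 10.19×1.30 = 92.68 kPa.
σ'_h = K_a σ'_v = 0.2911 × 92.68 = 26.98 kPa; u = γ_w × 1.30 = 12.75 kPa.
Total σ_h = 26.98 + 12.75 = 39.73 kPa.

39.7 kPa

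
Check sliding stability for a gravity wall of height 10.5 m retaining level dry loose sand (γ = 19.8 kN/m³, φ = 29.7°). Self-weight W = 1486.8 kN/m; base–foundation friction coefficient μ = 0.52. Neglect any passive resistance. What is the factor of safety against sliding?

2.10

K_a = tan²(45° − 29.7°/2) = 0.3374.
P_a = ½K_aγH² = 0.5×0.3374×19.8×10.5² = 368.2 kN/m, acting at H/3 = 3.500 m above the base.
FS_sliding = μW / P_a = 0.52×1486.8 / 368.2 = 2.100.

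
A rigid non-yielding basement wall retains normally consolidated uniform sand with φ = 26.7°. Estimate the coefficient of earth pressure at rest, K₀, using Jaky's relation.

K₀ = 1 − sin φ' = 1 − sin 26.7° = 0.5507.

0.551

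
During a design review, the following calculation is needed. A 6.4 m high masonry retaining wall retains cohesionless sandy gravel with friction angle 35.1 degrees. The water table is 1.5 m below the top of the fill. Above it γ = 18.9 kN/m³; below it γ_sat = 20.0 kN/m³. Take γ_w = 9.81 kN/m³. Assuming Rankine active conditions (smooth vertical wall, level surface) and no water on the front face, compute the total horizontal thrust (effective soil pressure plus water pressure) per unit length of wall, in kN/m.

K_a = tan²(45° − φ/2) = 0.2698.
γ' = 20.0 − 9.81 = 10.19 kN/m³. Depth below WT = 4.9 m.
σ'_h at WT = K_a γ d_w = 7.650 kPa; at base = 7.650 + K_a γ' × 4.9 = 21.12 kPa.
P₁ (0–1.5 m) = ½×7.650×1.5 = 5.737. P₂ (1.5–6.4 m) = ½(7.650+21.12)×4.9 = 70.49.
P_w = ½ γ_w h₂² = 0.5×9.81×4.9² = 117.8. Total = 5.737+70.49+117.8 = 194.0 kN/m.

194 kN/m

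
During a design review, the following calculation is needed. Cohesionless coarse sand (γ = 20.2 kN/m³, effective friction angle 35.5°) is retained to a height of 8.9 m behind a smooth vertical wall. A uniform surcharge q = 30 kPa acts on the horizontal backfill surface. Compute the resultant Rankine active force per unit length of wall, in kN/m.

K_a = tan²(45° − φ/2) = 0.2653.
Soil triangle: ½ K_a γ H² = 0.5×0.2653×20.2×8.9² = 212.2 kN/m.
Surcharge rectangle: K_a q H = 0.2653×30×8.9 = 70.82 kN/m.
Total = 212.2 + 70.82 = 283.0 kN/m.

283 kN/m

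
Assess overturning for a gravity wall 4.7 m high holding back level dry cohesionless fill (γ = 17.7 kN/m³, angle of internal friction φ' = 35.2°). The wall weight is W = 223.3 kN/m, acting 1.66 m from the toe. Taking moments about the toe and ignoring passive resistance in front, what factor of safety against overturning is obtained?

4.50

K_a = tan²(45° − 35.2°/2) = 0.2687.
P_a = ½K_aγH² = 0.5×0.2687×17.7×4.7² = 52.53 kN/m, acting at H/3 = 1.567 m above the base.
Overturning moment M_o = P_a × H/3 = 52.53 × 1.567 = 82.29.
Resisting moment M_r = W × 1.66 = 223.3 × 1.66 = 370.7.
FS_overturning = M_r/M_o = 370.7/82.29 = 4.504.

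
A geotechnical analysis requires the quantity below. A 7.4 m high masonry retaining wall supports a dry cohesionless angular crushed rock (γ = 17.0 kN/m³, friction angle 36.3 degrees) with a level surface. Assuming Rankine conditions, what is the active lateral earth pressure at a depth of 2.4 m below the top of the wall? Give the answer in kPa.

K_a = (1 − sin φ)/(1 + sin φ) = 0.2563.
σ_h = K_a γ z = 0.2563 × 17.0 × 2.4 = 10.46 kPa.

10.5 kPa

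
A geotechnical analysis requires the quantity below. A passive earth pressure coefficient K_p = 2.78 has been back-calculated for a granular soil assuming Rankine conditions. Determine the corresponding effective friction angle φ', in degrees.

28.1°

K_p = (1+sin φ)/(1−sin φ) ⇒ sin φ = (K_p − 1)/(K_p + 1) = 0.4709.
φ = arcsin(0.4709) = 28.09°.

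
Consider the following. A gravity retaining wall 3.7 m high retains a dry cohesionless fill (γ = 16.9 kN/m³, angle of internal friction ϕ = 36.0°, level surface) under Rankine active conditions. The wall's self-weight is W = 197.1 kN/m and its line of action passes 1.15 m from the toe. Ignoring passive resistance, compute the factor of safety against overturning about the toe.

K_a = tan²(45° − 36.0°/2) = 0.2596.
P_a = ½K_aγH² = 0.5×0.2596×16.9×3.7² = 30.03 kN/m, acting at H/3 = 1.233 m above the base.
Overturning moment M_o = P_a × H/3 = 30.03 × 1.233 = 37.04.
Resisting moment M_r = W × 1.15 = 197.1 × 1.15 = 226.7.
FS_overturning = M_r/M_o = 226.7/37.04 = 6.119.

6.12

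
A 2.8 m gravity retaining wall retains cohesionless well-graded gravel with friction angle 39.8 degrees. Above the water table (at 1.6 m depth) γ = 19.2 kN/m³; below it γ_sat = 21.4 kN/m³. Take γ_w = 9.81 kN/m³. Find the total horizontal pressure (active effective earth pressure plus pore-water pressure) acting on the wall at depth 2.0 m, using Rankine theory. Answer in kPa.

K_a = (1 − sin φ)/(1 + sin φ) = 0.2194.
γ' = 21.4 − 9.81 = 11.59 kN/m³.
Effective vertical stress at 2.0 m: σ'_v = 19.2×1.6 + 11.59×0.400 = 35.36 kPa.
σ'_h = K_a σ'_v = 0.2194 × 35.36 = 7.758 kPa; u = γ_w × 0.400 = 3.924 kPa.
Total σ_h = 7.758 + 3.924 = 11.68 kPa.

11.7 kPa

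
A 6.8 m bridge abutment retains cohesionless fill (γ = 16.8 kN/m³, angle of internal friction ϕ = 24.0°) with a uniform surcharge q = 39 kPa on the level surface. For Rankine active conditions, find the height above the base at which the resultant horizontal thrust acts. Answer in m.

2.73 m

K_a = 0.4217.
Triangular part P₁ = ½K_aγH² = 163.8 at H/3 = 2.267 m; rectangular part P₂ = K_a q H = 111.8 at H/2 = 3.400 m.
ȳ = (P₁·2.267 + P₂·3.400)/(P₁+P₂) = 2.727 m.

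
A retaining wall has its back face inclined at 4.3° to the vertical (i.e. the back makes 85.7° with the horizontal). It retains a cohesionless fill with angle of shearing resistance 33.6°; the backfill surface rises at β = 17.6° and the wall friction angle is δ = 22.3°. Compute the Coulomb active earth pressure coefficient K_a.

0.374

K_a = sin²(α+φ) / [sin²α · sin(α−δ) · (1 + √{sin(φ+δ)sin(φ−β) / (sin(α−δ)sin(α+β))})²].
With α = 85.7°, φ = 33.6°, δ = 22.3°, β = 17.6°: K_a = 0.3741.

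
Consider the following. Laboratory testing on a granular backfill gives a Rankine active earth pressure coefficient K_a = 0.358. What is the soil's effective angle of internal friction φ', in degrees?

K_a = tan²(45° − φ/2) ⇒ 45° − φ/2 = arctan(√0.358) = 30.89°.
φ = 2(45° − 30.89°) = 28.21°.

28.2°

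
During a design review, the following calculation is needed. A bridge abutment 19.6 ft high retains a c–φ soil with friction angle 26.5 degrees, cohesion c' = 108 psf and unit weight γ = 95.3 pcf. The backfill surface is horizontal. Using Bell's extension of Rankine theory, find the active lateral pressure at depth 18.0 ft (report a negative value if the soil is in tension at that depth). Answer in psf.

523 psf

K_a = (1 − sin φ)/(1 + sin φ) = 0.3829.
σ_a = K_a γ z − 2c√K_a = 0.3829×95.3×18.0 − 2×108×0.6188 = 523.2 psf.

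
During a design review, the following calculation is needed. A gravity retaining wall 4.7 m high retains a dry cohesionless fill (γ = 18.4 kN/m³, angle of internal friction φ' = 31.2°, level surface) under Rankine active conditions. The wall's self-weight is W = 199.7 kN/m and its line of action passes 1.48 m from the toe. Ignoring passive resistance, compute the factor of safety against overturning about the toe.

2.92

K_a = tan²(45° − 31.2°/2) = 0.3175.
P_a = ½K_aγH² = 0.5×0.3175×18.4×4.7² = 64.52 kN/m, acting at H/3 = 1.567 m above the base.
Overturning moment M_o = P_a × H/3 = 64.52 × 1.567 = 101.1.
Resisting moment M_r = W × 1.48 = 199.7 × 1.48 = 295.6.
FS_overturning = M_r/M_o = 295.6/101.1 = 2.924.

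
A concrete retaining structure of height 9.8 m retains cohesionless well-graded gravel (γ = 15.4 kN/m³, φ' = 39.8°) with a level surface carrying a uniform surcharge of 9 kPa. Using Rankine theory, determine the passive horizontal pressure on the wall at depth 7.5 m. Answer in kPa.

K_p = (1 + sin φ)/(1 − sin φ) = 4.557.
σ_v = γz + q = 15.4 × 7.5 + 9 = 124.5 kPa.
σ_h = K_p σ_v = 4.557 × 124.5 = 567.4 kPa.

567 kPa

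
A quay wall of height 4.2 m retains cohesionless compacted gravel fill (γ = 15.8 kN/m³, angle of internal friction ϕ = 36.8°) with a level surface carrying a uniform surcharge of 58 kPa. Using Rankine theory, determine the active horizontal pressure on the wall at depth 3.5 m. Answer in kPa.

K_a = (1 − sin φ)/(1 + sin φ) = 0.2508.
σ_v = γz + q = 15.8 × 3.5 + 58 = 113.3 kPa.
σ_h = K_a σ_v = 0.2508 × 113.3 = 28.41 kPa.

28.4 kPa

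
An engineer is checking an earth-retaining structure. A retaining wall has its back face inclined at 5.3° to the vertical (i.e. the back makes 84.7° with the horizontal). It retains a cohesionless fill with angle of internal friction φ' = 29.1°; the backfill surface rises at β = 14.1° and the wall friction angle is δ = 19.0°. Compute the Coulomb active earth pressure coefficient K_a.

0.433

K_a = sin²(α+φ) / [sin²α · sin(α−δ) · (1 + √{sin(φ+δ)sin(φ−β) / (sin(α−δ)sin(α+β))})²].
With α = 84.7°, φ = 29.1°, δ = 19.0°, β = 14.1°: K_a = 0.4331.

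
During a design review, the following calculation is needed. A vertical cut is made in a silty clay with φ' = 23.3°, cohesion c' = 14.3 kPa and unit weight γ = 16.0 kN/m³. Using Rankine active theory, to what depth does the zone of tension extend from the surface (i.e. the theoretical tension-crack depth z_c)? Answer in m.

K_a = tan²(45° − 23.3°/2) = 0.4331; √K_a = 0.6581.
The active pressure is zero where K_a γ z = 2c√K_a, so z_c = 2c/(γ√K_a) = 2×14.3/(16.0×0.6581) = 2.716 m.

2.72 m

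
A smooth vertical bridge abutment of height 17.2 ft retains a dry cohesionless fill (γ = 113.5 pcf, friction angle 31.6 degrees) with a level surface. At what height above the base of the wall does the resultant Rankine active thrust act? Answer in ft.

K_a = 0.3123.
The pressure distribution is triangular, so the resultant acts at H/3 above the base = 17.2/3 = 5.733 ft.

5.73 ft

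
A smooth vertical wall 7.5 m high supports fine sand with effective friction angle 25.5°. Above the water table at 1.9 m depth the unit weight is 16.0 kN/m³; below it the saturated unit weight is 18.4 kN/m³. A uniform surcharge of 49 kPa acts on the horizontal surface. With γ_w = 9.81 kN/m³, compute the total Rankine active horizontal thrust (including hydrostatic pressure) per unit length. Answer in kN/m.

K_a = tan²(45° − φ/2) = 0.3981.
γ' = 18.4 − 9.81 = 8.590 kN/m³. h₂ = H − d_w = 5.6 m.
σ'_h: at surface K_a·q = 19.51; at WT K_a(q+γd_w) = 31.61; at base K_a(q+γd_w+γ'h₂) = 50.76 kPa.
P₁ = ½(19.51+31.61)×1.9 = 48.56; P₂ = ½(31.61+50.76)×5.6 = 230.6; P_w = ½γ_w h₂² = 153.8.
Total = 48.56+230.6+153.8 = 433.0 kN/m.

433 kN/m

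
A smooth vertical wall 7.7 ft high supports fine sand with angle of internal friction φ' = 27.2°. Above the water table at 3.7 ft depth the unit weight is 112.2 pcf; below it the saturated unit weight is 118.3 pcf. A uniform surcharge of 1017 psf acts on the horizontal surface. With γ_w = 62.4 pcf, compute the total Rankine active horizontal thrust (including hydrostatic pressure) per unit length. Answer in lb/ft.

K_a = tan²(45° − φ/2) = 0.3726.
γ' = 118.3 − 62.4 = 55.90 pcf. h₂ = H − d_w = 4.0 ft.
σ'_h: at surface K_a·q = 378.9; at WT K_a(q+γd_w) = 533.6; at base K_a(q+γd_w+γ'h₂) = 616.9 psf.
P₁ = ½(378.9+533.6)×3.7 = 1688; P₂ = ½(533.6+616.9)×4.0 = 2301; P_w = ½γ_w h₂² = 499.2.
Total = 1688+2301+499.2 = 4488 lb/ft.

4490 lb/ft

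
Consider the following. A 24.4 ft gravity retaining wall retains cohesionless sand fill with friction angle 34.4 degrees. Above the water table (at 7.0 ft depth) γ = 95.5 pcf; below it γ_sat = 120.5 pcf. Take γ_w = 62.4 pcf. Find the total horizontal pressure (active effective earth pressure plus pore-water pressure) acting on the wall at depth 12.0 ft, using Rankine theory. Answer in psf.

K_a = (1 − sin φ)/(1 + sin φ) = 0.2780.
γ' = 120.5 − 62.4 = 58.10 pcf.
Effective vertical stress at 12.0 ft: σ'_v = 95.5×7.0 + 58.10×5.00 = 959.0 psf.
σ'_h = K_a σ'_v = 0.2780 × 959.0 = 266.6 psf; u = γ_w × 5.00 = 312.0 psf.
Total σ_h = 266.6 + 312.0 = 578.6 psf.

579 psf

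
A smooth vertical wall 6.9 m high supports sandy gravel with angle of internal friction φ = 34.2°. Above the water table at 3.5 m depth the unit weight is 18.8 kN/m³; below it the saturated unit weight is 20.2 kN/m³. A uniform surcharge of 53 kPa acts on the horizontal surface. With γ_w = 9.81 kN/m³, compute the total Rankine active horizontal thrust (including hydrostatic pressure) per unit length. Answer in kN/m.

271 kN/m

K_a = tan²(45° − φ/2) = 0.2803.
γ' = 20.2 − 9.81 = 10.39 kN/m³. h₂ = H − d_w = 3.4 m.
σ'_h: at surface K_a·q = 14.86; at WT K_a(q+γd_w) = 33.30; at base K_a(q+γd_w+γ'h₂) = 43.21 kPa.
P₁ = ½(14.86+33.30)×3.5 = 84.28; P₂ = ½(33.30+43.21)×3.4 = 130.1; P_w = ½γ_w h₂² = 56.70.
Total = 84.28+130.1+56.70 = 271.1 kN/m.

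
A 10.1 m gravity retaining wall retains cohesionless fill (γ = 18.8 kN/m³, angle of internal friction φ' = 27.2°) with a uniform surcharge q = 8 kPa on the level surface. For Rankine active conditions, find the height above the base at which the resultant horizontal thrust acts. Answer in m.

3.50 m

K_a = 0.3726.
Triangular part P₁ = ½K_aγH² = 357.3 at H/3 = 3.367 m; rectangular part P₂ = K_a q H = 30.11 at H/2 = 5.050 m.
ȳ = (P₁·3.367 + P₂·5.050)/(P₁+P₂) = 3.497 m.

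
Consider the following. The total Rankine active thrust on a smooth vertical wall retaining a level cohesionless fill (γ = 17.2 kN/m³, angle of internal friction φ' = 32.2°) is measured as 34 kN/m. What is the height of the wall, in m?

3.60 m

K_a = 0.3047. P_a = ½ K_a γ H² ⇒ H = √(2P_a/(K_a γ)).
H = √(2×34/(0.3047×17.2)) = 3.602 m.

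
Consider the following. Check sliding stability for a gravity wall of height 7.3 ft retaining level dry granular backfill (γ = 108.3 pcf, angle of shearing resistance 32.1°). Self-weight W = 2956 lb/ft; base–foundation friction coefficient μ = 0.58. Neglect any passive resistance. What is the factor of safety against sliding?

1.94

K_a = tan²(45° − 32.1°/2) = 0.3060.
P_a = ½K_aγH² = 0.5×0.3060×108.3×7.3² = 883.0 lb/ft, acting at H/3 = 2.433 ft above the base.
FS_sliding = μW / P_a = 0.58×2956 / 883.0 = 1.942.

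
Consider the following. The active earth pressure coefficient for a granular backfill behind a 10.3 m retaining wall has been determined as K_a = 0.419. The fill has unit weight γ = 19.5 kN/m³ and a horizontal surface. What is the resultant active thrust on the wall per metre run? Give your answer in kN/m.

P = ½ K_a γ H² = 0.5 × 0.419 × 19.5 × 10.3² = 433.4 kN/m.

433 kN/m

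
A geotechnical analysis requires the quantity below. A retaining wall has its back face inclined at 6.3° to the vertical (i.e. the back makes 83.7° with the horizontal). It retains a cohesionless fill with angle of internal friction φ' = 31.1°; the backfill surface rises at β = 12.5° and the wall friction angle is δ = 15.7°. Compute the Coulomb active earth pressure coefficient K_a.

K_a = sin²(α+φ) / [sin²α · sin(α−δ) · (1 + √{sin(φ+δ)sin(φ−β) / (sin(α−δ)sin(α+β))})²].
With α = 83.7°, φ = 31.1°, δ = 15.7°, β = 12.5°: K_a = 0.3986.

0.399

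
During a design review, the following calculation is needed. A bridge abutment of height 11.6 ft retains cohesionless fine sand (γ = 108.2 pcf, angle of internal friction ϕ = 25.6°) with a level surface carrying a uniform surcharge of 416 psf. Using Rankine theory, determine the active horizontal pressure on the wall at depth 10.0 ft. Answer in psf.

594 psf

K_a = (1 − sin φ)/(1 + sin φ) = 0.3966.
σ_v = γz + q = 108.2 × 10.0 + 416 = 1498 psf.
σ_h = K_a σ_v = 0.3966 × 1498 = 594.1 psf.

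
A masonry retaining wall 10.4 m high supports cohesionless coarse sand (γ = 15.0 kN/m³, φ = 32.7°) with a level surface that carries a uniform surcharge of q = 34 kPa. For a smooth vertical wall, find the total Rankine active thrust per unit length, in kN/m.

348 kN/m

K_a = tan²(45° − φ/2) = 0.2985.
Soil triangle: ½ K_a γ H² = 0.5×0.2985×15.0×10.4² = 242.1 kN/m.
Surcharge rectangle: K_a q H = 0.2985×34×10.4 = 105.5 kN/m.
Total = 242.1 + 105.5 = 347.7 kN/m.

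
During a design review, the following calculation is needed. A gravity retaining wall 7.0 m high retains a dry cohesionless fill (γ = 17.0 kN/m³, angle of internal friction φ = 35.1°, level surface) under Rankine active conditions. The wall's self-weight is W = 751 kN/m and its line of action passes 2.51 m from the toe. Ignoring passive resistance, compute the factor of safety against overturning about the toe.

7.19

K_a = tan²(45° − 35.1°/2) = 0.2698.
P_a = ½K_aγH² = 0.5×0.2698×17.0×7.0² = 112.4 kN/m, acting at H/3 = 2.333 m above the base.
Overturning moment M_o = P_a × H/3 = 112.4 × 2.333 = 262.2.
Resisting moment M_r = W × 2.51 = 751 × 2.51 = 1885.
FS_overturning = M_r/M_o = 1885/262.2 = 7.188.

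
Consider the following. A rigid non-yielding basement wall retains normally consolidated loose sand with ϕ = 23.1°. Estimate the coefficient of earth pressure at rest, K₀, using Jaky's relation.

K₀ = 1 − sin φ' = 1 − sin 23.1° = 0.6077.

0.608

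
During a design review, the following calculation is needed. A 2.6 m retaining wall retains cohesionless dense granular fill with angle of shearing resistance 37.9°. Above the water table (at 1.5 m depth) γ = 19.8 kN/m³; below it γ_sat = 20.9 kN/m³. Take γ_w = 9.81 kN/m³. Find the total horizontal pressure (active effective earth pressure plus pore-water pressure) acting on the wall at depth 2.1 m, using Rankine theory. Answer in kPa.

K_a = (1 − sin φ)/(1 + sin φ) = 0.2389.
γ' = 20.9 − 9.81 = 11.09 kN/m³.
Effective vertical stress at 2.1 m: σ'_v = 19.8×1.5 + 11.09×0.600 = 36.35 kPa.
σ'_h = K_a σ'_v = 0.2389 × 36.35 = 8.686 kPa; u = γ_w × 0.600 = 5.886 kPa.
Total σ_h = 8.686 + 5.886 = 14.57 kPa.

14.6 kPa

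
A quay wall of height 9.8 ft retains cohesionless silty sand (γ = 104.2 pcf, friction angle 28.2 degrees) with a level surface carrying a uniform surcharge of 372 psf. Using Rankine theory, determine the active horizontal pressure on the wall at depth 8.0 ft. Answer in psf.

K_a = (1 − sin φ)/(1 + sin φ) = 0.3582.
σ_v = γz + q = 104.2 × 8.0 + 372 = 1206 psf.
σ_h = K_a σ_v = 0.3582 × 1206 = 431.8 psf.

432 psf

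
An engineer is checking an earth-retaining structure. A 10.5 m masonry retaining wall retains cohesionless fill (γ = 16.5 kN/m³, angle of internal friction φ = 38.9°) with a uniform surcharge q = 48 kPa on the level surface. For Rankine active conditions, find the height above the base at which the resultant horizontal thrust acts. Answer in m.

K_a = 0.2285.
Triangular part P₁ = ½K_aγH² = 207.9 at H/3 = 3.500 m; rectangular part P₂ = K_a q H = 115.2 at H/2 = 5.250 m.
ȳ = (P₁·3.500 + P₂·5.250)/(P₁+P₂) = 4.124 m.

4.12 m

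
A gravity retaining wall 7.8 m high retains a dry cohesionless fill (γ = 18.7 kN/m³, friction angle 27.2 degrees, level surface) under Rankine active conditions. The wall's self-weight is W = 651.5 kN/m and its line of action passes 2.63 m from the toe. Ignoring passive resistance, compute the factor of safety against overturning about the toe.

3.11

K_a = tan²(45° − 27.2°/2) = 0.3726.
P_a = ½K_aγH² = 0.5×0.3726×18.7×7.8² = 212.0 kN/m, acting at H/3 = 2.600 m above the base.
Overturning moment M_o = P_a × H/3 = 212.0 × 2.600 = 551.1.
Resisting moment M_r = W × 2.63 = 651.5 × 2.63 = 1713.
FS_overturning = M_r/M_o = 1713/551.1 = 3.109.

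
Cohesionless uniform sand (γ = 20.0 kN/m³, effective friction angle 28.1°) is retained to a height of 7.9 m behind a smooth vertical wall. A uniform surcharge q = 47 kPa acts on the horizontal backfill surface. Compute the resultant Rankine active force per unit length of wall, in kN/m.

K_a = tan²(45° − φ/2) = 0.3596.
Soil triangle: ½ K_a γ H² = 0.5×0.3596×20.0×7.9² = 224.4 kN/m.
Surcharge rectangle: K_a q H = 0.3596×47×7.9 = 133.5 kN/m.
Total = 224.4 + 133.5 = 358.0 kN/m.

358 kN/m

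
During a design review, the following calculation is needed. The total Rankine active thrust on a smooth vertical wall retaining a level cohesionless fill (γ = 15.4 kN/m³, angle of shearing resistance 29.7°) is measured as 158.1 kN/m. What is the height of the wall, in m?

K_a = 0.3374. P_a = ½ K_a γ H² ⇒ H = √(2P_a/(K_a γ)).
H = √(2×158.1/(0.3374×15.4)) = 7.801 m.

7.80 m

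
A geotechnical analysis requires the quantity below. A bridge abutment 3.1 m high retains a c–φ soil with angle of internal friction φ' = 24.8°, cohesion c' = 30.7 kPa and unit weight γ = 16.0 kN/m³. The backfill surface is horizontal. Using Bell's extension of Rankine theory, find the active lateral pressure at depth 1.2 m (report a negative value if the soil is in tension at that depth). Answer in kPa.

-31.4 kPa

K_a = (1 − sin φ)/(1 + sin φ) = 0.4090.
σ_a = K_a γ z − 2c√K_a = 0.4090×16.0×1.2 − 2×30.7×0.6395 = -31.41 kPa.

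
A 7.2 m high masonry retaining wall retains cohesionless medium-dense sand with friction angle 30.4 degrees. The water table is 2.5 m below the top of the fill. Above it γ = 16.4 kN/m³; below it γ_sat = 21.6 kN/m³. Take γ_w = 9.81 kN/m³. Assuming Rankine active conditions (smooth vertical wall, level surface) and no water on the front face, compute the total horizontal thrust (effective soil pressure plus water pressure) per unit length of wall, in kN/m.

K_a = tan²(45° − φ/2) = 0.3280.
γ' = 21.6 − 9.81 = 11.79 kN/m³. Depth below WT = 4.7 m.
σ'_h at WT = K_a γ d_w = 13.45 kPa; at base = 13.45 + K_a γ' × 4.7 = 31.62 kPa.
P₁ (0–2.5 m) = ½×13.45×2.5 = 16.81. P₂ (2.5–7.2 m) = ½(13.45+31.62)×4.7 = 105.9.
P_w = ½ γ_w h₂² = 0.5×9.81×4.7² = 108.4. Total = 16.81+105.9+108.4 = 231.1 kN/m.

231 kN/m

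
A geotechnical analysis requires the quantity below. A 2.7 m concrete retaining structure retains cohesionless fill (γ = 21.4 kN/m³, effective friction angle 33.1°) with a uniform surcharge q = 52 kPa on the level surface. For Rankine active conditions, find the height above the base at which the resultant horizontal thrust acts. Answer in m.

K_a = 0.2936.
Triangular part P₁ = ½K_aγH² = 22.90 at H/3 = 0.9000 m; rectangular part P₂ = K_a q H = 41.22 at H/2 = 1.350 m.
ȳ = (P₁·0.9000 + P₂·1.350)/(P₁+P₂) = 1.189 m.

1.19 m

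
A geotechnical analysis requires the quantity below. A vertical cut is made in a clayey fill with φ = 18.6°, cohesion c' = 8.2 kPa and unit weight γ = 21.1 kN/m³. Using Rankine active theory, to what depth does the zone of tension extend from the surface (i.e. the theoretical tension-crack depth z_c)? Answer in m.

K_a = tan²(45° − 18.6°/2) = 0.5163; √K_a = 0.7186.
The active pressure is zero where K_a γ z = 2c√K_a, so z_c = 2c/(γ√K_a) = 2×8.2/(21.1×0.7186) = 1.082 m.

1.08 m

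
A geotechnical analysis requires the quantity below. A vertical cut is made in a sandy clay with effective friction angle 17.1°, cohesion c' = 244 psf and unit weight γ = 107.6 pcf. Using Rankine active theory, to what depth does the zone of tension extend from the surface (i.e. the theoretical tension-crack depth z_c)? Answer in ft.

K_a = tan²(45° − 17.1°/2) = 0.5455; √K_a = 0.7386.
The active pressure is zero where K_a γ z = 2c√K_a, so z_c = 2c/(γ√K_a) = 2×244/(107.6×0.7386) = 6.140 ft.

6.14 ft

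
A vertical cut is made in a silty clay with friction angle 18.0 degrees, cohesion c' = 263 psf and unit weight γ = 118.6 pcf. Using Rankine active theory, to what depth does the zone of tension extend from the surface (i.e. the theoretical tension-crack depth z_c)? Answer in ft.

K_a = tan²(45° − 18.0°/2) = 0.5279; √K_a = 0.7265.
The active pressure is zero where K_a γ z = 2c√K_a, so z_c = 2c/(γ√K_a) = 2×263/(118.6×0.7265) = 6.104 ft.

6.10 ft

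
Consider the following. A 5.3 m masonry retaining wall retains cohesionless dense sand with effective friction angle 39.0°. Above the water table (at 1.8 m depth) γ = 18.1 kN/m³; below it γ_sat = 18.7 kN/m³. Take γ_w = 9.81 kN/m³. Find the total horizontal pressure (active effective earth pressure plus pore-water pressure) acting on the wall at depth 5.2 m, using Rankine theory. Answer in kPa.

K_a = (1 − sin φ)/(1 + sin φ) = 0.2275.
γ' = 18.7 − 9.81 = 8.890 kN/m³.
Effective vertical stress at 5.2 m: σ'_v = 18.1×1.8 + 8.890×3.40 = 62.81 kPa.
σ'_h = K_a σ'_v = 0.2275 × 62.81 = 14.29 kPa; u = γ_w × 3.40 = 33.35 kPa.
Total σ_h = 14.29 + 33.35 = 47.64 kPa.

47.6 kPa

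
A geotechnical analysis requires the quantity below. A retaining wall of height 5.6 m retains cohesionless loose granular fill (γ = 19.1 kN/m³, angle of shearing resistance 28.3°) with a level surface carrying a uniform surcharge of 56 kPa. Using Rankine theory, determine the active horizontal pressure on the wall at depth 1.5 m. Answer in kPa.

30.2 kPa

K_a = (1 − sin φ)/(1 + sin φ) = 0.3568.
σ_v = γz + q = 19.1 × 1.5 + 56 = 84.65 kPa.
σ_h = K_a σ_v = 0.3568 × 84.65 = 30.20 kPa.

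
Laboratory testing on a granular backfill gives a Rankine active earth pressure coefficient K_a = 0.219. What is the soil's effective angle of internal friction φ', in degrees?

K_a = tan²(45° − φ/2) ⇒ 45° − φ/2 = arctan(√0.219) = 25.08°.
φ = 2(45° − 25.08°) = 39.84°.

39.8°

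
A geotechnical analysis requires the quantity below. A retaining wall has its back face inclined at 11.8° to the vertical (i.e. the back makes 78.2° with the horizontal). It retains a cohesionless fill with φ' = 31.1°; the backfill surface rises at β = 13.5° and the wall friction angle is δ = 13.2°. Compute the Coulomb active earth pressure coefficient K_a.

0.467

K_a = sin²(α+φ) / [sin²α · sin(α−δ) · (1 + √{sin(φ+δ)sin(φ−β) / (sin(α−δ)sin(α+β))})²].
With α = 78.2°, φ = 31.1°, δ = 13.2°, β = 13.5°: K_a = 0.4665.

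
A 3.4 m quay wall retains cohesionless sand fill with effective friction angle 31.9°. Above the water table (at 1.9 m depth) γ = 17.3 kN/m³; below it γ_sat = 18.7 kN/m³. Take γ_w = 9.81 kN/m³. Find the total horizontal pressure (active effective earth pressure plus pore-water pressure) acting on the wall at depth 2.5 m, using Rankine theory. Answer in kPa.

K_a = (1 − sin φ)/(1 + sin φ) = 0.3085.
γ' = 18.7 − 9.81 = 8.890 kN/m³.
Effective vertical stress at 2.5 m: σ'_v = 17.3×1.9 + 8.890×0.600 = 38.20 kPa.
σ'_h = K_a σ'_v = 0.3085 × 38.20 = 11.79 kPa; u = γ_w × 0.600 = 5.886 kPa.
Total σ_h = 11.79 + 5.886 = 17.67 kPa.

17.7 kPa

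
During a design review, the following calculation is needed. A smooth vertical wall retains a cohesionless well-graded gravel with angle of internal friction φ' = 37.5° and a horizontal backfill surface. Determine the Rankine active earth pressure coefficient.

K_a = (1 − sin φ)/(1 + sin φ) = (1 − sin 37.5°)/(1 + sin 37.5°) = 0.2432.

0.243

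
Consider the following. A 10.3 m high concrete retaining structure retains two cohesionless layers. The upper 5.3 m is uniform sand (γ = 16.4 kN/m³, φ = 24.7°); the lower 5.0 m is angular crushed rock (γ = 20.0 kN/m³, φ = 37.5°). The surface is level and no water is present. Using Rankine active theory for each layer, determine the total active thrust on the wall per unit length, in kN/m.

K_a1 = tan²(45°−24.7°/2) = 0.4106; K_a2 = tan²(45°−37.5°/2) = 0.2432.
Layer 1: σ at base = K_a1 γ₁ h₁ = 35.69 kPa; P₁ = ½×35.69×5.3 = 94.57.
Layer 2: σ_v at top = γ₁h₁ = 86.92; σ_h top = K_a2×86.92 = 21.14; σ_h base = K_a2×(86.92+20.0×5.0) = 45.46.
P₂ = ½(21.14+45.46)×5.0 = 166.5. Total P_a = 94.57+166.5 = 261.1 kN/m.

261 kN/m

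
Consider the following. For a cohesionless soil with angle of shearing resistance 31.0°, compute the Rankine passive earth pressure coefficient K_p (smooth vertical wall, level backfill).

3.12

K_p = (1 + sin φ)/(1 − sin φ) = tan²(45° + 31.0°/2) = 3.124.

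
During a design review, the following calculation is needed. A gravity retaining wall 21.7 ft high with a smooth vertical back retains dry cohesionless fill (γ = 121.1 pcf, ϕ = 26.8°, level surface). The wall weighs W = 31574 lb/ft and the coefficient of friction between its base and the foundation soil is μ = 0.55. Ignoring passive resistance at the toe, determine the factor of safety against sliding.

K_a = tan²(45° − 26.8°/2) = 0.3785.
P_a = ½K_aγH² = 0.5×0.3785×121.1×21.7² = 10790 lb/ft, acting at H/3 = 7.233 ft above the base.
FS_sliding = μW / P_a = 0.55×31574 / 10790 = 1.609.

1.61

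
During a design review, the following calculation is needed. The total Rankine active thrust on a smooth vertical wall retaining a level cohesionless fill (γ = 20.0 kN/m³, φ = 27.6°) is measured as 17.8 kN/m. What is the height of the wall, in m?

K_a = 0.3668. P_a = ½ K_a γ H² ⇒ H = √(2P_a/(K_a γ)).
H = √(2×17.8/(0.3668×20.0)) = 2.203 m.

2.20 m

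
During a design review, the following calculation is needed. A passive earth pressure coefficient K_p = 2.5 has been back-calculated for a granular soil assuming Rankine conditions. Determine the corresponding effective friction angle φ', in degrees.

25.4°

K_p = (1+sin φ)/(1−sin φ) ⇒ sin φ = (K_p − 1)/(K_p + 1) = 0.4286.
φ = arcsin(0.4286) = 25.38°.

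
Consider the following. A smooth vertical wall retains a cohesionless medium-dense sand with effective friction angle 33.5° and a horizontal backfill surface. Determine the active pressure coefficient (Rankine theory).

K_a = tan²(45° − φ/2) = tan²(28.25°) = 0.2887.

0.289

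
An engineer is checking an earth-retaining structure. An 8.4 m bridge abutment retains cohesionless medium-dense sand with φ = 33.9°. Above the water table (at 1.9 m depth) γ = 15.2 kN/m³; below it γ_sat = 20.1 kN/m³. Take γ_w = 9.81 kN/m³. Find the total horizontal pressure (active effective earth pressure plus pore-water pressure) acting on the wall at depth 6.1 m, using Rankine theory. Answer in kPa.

61.7 kPa

K_a = (1 − sin φ)/(1 + sin φ) = 0.2839.
γ' = 20.1 − 9.81 = 10.29 kN/m³.
Effective vertical stress at 6.1 m: σ'_v = 15.2×1.9 + 10.29×4.20 = 72.10 kPa.
σ'_h = K_a σ'_v = 0.2839 × 72.10 = 20.47 kPa; u = γ_w × 4.20 = 41.20 kPa.
Total σ_h = 20.47 + 41.20 = 61.67 kPa.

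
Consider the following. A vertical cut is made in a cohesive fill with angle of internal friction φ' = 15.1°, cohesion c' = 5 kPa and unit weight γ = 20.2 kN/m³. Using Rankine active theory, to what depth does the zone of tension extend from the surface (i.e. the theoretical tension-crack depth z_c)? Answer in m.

K_a = tan²(45° − 15.1°/2) = 0.5867; √K_a = 0.7659.
The active pressure is zero where K_a γ z = 2c√K_a, so z_c = 2c/(γ√K_a) = 2×5/(20.2×0.7659) = 0.6463 m.

0.646 m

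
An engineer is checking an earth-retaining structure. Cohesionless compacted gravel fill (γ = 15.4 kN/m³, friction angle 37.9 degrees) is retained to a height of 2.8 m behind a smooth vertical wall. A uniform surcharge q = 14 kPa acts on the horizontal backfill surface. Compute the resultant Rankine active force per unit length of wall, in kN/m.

K_a = tan²(45° − φ/2) = 0.2389.
Soil triangle: ½ K_a γ H² = 0.5×0.2389×15.4×2.8² = 14.42 kN/m.
Surcharge rectangle: K_a q H = 0.2389×14×2.8 = 9.366 kN/m.
Total = 14.42 + 9.366 = 23.79 kN/m.

23.8 kN/m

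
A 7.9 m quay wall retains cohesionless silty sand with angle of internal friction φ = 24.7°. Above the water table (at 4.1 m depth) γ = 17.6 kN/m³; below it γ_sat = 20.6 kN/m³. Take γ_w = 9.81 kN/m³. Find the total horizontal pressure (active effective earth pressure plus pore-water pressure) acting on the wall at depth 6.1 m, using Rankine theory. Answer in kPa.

58.1 kPa

K_a = (1 − sin φ)/(1 + sin φ) = 0.4106.
γ' = 20.6 − 9.81 = 10.79 kN/m³.
Effective vertical stress at 6.1 m: σ'_v = 17.6×4.1 + 10.79×2.00 = 93.74 kPa.
σ'_h = K_a σ'_v = 0.4106 × 93.74 = 38.49 kPa; u = γ_w × 2.00 = 19.62 kPa.
Total σ_h = 38.49 + 19.62 = 58.11 kPa.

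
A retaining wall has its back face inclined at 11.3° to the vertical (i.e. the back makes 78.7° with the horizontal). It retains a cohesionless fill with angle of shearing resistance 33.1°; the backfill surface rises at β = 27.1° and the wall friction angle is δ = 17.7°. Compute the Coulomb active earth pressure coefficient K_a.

0.597

K_a = sin²(α+φ) / [sin²α · sin(α−δ) · (1 + √{sin(φ+δ)sin(φ−β) / (sin(α−δ)sin(α+β))})²].
With α = 78.7°, φ = 33.1°, δ = 17.7°, β = 27.1°: K_a = 0.5971.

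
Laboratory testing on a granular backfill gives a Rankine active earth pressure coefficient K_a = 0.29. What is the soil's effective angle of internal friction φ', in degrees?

K_a = tan²(45° − φ/2) ⇒ 45° − φ/2 = arctan(√0.29) = 28.30°.
φ = 2(45° − 28.30°) = 33.39°.

33.4°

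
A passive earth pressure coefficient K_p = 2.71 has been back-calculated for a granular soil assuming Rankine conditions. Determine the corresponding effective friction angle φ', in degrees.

K_p = (1+sin φ)/(1−sin φ) ⇒ sin φ = (K_p − 1)/(K_p + 1) = 0.4609.
φ = arcsin(0.4609) = 27.45°.

27.4°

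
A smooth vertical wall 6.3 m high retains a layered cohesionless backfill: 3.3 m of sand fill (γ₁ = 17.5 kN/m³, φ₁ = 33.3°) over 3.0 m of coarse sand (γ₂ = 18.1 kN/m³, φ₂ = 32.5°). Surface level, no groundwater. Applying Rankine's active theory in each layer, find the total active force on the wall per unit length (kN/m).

K_a1 = tan²(45°−33.3°/2) = 0.2911; K_a2 = tan²(45°−32.5°/2) = 0.3010.
Layer 1: σ at base = K_a1 γ₁ h₁ = 16.81 kPa; P₁ = ½×16.81×3.3 = 27.74.
Layer 2: σ_v at top = γ₁h₁ = 57.75; σ_h top = K_a2×57.75 = 17.38; σ_h base = K_a2×(57.75+18.1×3.0) = 33.73.
P₂ = ½(17.38+33.73)×3.0 = 76.66. Total P_a = 27.74+76.66 = 104.4 kN/m.

104 kN/m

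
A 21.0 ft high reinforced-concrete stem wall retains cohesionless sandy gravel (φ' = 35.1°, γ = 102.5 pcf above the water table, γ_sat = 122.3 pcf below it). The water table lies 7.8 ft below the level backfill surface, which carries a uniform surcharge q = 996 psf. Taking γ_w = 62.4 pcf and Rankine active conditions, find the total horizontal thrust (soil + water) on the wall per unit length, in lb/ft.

16200 lb/ft

K_a = tan²(45° − φ/2) = 0.2698.
γ' = 122.3 − 62.4 = 59.90 pcf. h₂ = H − d_w = 13.2 ft.
σ'_h: at surface K_a·q = 268.8; at WT K_a(q+γd_w) = 484.5; at base K_a(q+γd_w+γ'h₂) = 697.8 psf.
P₁ = ½(268.8+484.5)×7.8 = 2938; P₂ = ½(484.5+697.8)×13.2 = 7803; P_w = ½γ_w h₂² = 5436.
Total = 2938+7803+5436 = 16180 lb/ft.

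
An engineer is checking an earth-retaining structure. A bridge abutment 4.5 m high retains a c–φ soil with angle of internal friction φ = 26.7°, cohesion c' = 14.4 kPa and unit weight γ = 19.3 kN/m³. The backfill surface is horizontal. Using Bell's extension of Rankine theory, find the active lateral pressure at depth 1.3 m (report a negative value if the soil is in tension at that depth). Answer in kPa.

K_a = (1 − sin φ)/(1 + sin φ) = 0.3800.
σ_a = K_a γ z − 2c√K_a = 0.3800×19.3×1.3 − 2×14.4×0.6164 = -8.219 kPa.

-8.22 kPa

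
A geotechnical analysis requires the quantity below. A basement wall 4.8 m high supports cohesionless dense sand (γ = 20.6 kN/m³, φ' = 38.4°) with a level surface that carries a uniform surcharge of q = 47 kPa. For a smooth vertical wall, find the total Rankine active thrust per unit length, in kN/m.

108 kN/m

K_a = tan²(45° − φ/2) = 0.2337.
Soil triangle: ½ K_a γ H² = 0.5×0.2337×20.6×4.8² = 55.46 kN/m.
Surcharge rectangle: K_a q H = 0.2337×47×4.8 = 52.72 kN/m.
Total = 55.46 + 52.72 = 108.2 kN/m.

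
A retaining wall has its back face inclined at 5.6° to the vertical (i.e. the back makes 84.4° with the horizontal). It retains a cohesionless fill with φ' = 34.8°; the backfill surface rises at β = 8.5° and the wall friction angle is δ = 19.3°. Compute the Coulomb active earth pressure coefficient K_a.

K_a = sin²(α+φ) / [sin²α · sin(α−δ) · (1 + √{sin(φ+δ)sin(φ−β) / (sin(α−δ)sin(α+β))})²].
With α = 84.4°, φ = 34.8°, δ = 19.3°, β = 8.5°: K_a = 0.3194.

0.319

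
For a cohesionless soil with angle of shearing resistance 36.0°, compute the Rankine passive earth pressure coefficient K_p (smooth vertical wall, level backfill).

3.85

K_p = (1 + sin φ)/(1 − sin φ) = tan²(45° + 36.0°/2) = 3.852.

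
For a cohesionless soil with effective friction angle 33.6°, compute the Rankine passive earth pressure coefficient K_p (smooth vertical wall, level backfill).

3.48

K_p = (1 + sin φ)/(1 − sin φ) = tan²(45° + 33.6°/2) = 3.478.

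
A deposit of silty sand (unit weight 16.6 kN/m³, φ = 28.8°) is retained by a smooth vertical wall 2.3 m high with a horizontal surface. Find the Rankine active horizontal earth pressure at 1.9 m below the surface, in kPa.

11.0 kPa

K_a = (1 − sin φ)/(1 + sin φ) = 0.3498.
σ_h = K_a γ z = 0.3498 × 16.6 × 1.9 = 11.03 kPa.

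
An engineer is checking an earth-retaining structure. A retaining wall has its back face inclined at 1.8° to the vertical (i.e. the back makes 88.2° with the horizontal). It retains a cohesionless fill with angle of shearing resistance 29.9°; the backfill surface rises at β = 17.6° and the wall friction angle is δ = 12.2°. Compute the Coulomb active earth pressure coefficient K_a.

K_a = sin²(α+φ) / [sin²α · sin(α−δ) · (1 + √{sin(φ+δ)sin(φ−β) / (sin(α−δ)sin(α+β))})²].
With α = 88.2°, φ = 29.9°, δ = 12.2°, β = 17.6°: K_a = 0.4148.

0.415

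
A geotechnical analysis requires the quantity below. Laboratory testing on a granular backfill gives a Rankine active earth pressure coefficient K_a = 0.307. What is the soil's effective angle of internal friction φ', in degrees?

K_a = tan²(45° − φ/2) ⇒ 45° − φ/2 = arctan(√0.307) = 28.99°.
φ = 2(45° − 28.99°) = 32.02°.

32.0°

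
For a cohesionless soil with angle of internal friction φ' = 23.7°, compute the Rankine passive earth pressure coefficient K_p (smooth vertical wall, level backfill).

2.34

K_p = (1 + sin φ)/(1 − sin φ) = tan²(45° + 23.7°/2) = 2.344.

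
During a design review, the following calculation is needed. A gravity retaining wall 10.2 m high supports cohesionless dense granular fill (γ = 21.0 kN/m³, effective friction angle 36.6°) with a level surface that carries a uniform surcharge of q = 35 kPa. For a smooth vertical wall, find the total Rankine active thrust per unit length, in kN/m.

K_a = tan²(45° − φ/2) = 0.2530.
Soil triangle: ½ K_a γ H² = 0.5×0.2530×21.0×10.2² = 276.3 kN/m.
Surcharge rectangle: K_a q H = 0.2530×35×10.2 = 90.31 kN/m.
Total = 276.3 + 90.31 = 366.6 kN/m.

367 kN/m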